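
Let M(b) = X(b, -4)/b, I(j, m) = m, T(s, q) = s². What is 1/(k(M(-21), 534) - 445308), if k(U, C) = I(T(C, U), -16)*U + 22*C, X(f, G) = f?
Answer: -1/433576 ≈ -2.3064e-6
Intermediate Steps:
M(b) = 1 (M(b) = b/b = 1)
k(U, C) = -16*U + 22*C
1/(k(M(-21), 534) - 445308) = 1/((-16*1 + 22*534) - 445308) = 1/((-16 + 11748) - 445308) = 1/(11732 - 445308) = 1/(-433576) = -1/433576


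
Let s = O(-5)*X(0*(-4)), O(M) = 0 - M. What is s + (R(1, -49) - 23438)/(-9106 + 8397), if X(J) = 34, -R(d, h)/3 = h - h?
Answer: 143968/709 ≈ 203.06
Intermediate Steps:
O(M) = -M
R(d, h) = 0 (R(d, h) = -3*(h - h) = -3*0 = 0)
s = 170 (s = -1*(-5)*34 = 5*34 = 170)
s + (R(1, -49) - 23438)/(-9106 + 8397) = 170 + (0 - 23438)/(-9106 + 8397) = 170 - 23438/(-709) = 170 - 23438*(-1/709) = 170 + 23438/709 = 143968/709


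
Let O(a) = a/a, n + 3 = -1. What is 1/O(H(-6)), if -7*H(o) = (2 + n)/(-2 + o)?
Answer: 1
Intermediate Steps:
n = -4 (n = -3 - 1 = -4)
H(o) = 2/(7*(-2 + o)) (H(o) = -(2 - 4)/(7*(-2 + o)) = -(-2)/(7*(-2 + o)) = 2/(7*(-2 + o)))
O(a) = 1
1/O(H(-6)) = 1/1 = 1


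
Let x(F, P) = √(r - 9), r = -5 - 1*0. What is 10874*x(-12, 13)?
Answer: 10874*I*√14 ≈ 40687.0*I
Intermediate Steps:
r = -5 (r = -5 + 0 = -5)
x(F, P) = I*√14 (x(F, P) = √(-5 - 9) = √(-14) = I*√14)
10874*x(-12, 13) = 10874*(I*√14) = 10874*I*√14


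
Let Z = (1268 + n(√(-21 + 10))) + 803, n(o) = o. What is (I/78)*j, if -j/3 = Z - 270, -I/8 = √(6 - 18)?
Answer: -8*√33/13 + 14408*I*√3/13 ≈ -3.5351 + 1919.6*I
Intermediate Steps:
Z = 2071 + I*√11 (Z = (1268 + √(-21 + 10)) + 803 = (1268 + √(-11)) + 803 = (1268 + I*√11) + 803 = 2071 + I*√11 ≈ 2071.0 + 3.3166*I)
I = -16*I*√3 (I = -8*√(6 - 18) = -16*I*√3 ≈ -27.713*I)
j = -5403 - 3*I*√11 (j = -3*((2071 + I*√11) - 270) = -3*(1801 + I*√11) = -5403 - 3*I*√11 ≈ -5403.0 - 9.9499*I)
(I/78)*j = (-16*I*√3/78)*(-5403 - 3*I*√11) = (-16*I*√3*(1/78))*(-5403 - 3*I*√11) = (-8*I*√3/39)*(-5403 - 3*I*√11) = -8*I*√3*(-5403 - 3*I*√11)/39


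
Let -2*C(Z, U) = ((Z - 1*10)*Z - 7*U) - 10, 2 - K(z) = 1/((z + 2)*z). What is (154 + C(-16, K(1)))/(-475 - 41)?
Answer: 259/3096 ≈ 0.083656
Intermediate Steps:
K(z) = 2 - 1/(z*(2 + z)) (K(z) = 2 - 1/((z + 2)*z) = 2 - 1/((2 + z)*z) = 2 - 1/(z*(2 + z)))
C(Z, U) = 5 + 7*U/2 - Z*(-10 + Z)/2 (C(Z, U) = -(((Z - 1*10)*Z - 7*U) - 10)/2 = -(((Z - 10)*Z - 7*U) - 10)/2 = -(((-10 + Z)*Z - 7*U) - 10)/2 = -((Z*(-10 + Z) - 7*U) - 10)/2 = -((-7*U + Z*(-10 + Z)) - 10)/2 = -(-10 - 7*U + Z*(-10 + Z))/2 = 5 + 7*U/2 - Z*(-10 + Z)/2)
(154 + C(-16, K(1)))/(-475 - 41) = (154 + (5 + 5*(-16) - 1/2*(-16)**2 + 7*((-1 + 2*1**2 + 4*1)/(1*(2 + 1)))/2))/(-475 - 41) = (154 + (5 - 80 - 1/2*256 + 7*(1*(-1 + 2*1 + 4)/3)/2))/(-516) = (154 + (5 - 80 - 128 + 7*(1*(1/3)*(-1 + 2 + 4))/2))*(-1/516) = (154 + (5 - 80 - 128 + 7*(1*(1/3)*5)/2))*(-1/516) = (154 + (5 - 80 - 128 + (7/2)*(5/3)))*(-1/516) = (154 + (5 - 80 - 128 + 35/6))*(-1/516) = (154 - 1183/6)*(-1/516) = -259/6*(-1/516) = 259/3096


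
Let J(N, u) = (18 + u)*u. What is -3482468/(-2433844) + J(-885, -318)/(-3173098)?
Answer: 1352252941033/965353191089 ≈ 1.4008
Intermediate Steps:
J(N, u) = u*(18 + u)
-3482468/(-2433844) + J(-885, -318)/(-3173098) = -3482468/(-2433844) - 318*(18 - 318)/(-3173098) = -3482468*(-1/2433844) - 318*(-300)*(-1/3173098) = 870617/608461 + 95400*(-1/3173098) = 870617/608461 - 47700/1586549 = 1352252941033/965353191089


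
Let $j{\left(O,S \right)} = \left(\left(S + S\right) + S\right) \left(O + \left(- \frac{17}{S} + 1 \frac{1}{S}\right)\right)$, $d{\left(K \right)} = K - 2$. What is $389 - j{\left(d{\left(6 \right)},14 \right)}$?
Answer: $269$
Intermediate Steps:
$d{\left(K \right)} = -2 + K$ ($d{\left(K \right)} = K - 2 = -2 + K$)
$j{\left(O,S \right)} = 3 S \left(O - \frac{16}{S}\right)$ ($j{\left(O,S \right)} = \left(2 S + S\right) \left(O + \left(- \frac{17}{S} + \frac{1}{S}\right)\right) = 3 S \left(O - \frac{16}{S}\right)$)
$389 - j{\left(d{\left(6 \right)},14 \right)} = 389 - \left(-48 + 3 \left(-2 + 6\right) 14\right) = 389 - \left(-48 + 3 \cdot 4 \cdot 14\right) = 389 - \left(-48 + 168\right) = 389 - 120 = 269$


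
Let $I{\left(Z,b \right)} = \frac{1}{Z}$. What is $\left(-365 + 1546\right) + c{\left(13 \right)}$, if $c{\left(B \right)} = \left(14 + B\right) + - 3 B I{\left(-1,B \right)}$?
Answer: $1247$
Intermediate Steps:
$c{\left(B \right)} = 14 + 4 B$ ($c{\left(B \right)} = \left(14 + B\right) + \frac{\left(-3\right) B}{-1} = \left(14 + B\right) + - 3 B \left(-1\right) = \left(14 + B\right) + 3 B = 14 + 4 B$)
$\left(-365 + 1546\right) + c{\left(13 \right)} = \left(-365 + 1546\right) + \left(14 + 4 \cdot 13\right) = 1181 + \left(14 + 52\right) = 1181 + 66 = 1247$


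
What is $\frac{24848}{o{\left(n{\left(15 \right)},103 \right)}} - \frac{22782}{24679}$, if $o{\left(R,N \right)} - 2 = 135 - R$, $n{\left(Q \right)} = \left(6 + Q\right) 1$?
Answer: $\frac{5263630}{24679} \approx 213.28$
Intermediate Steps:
$n{\left(Q \right)} = 6 + Q$
$o{\left(R,N \right)} = 137 - R$ ($o{\left(R,N \right)} = 2 - \left(-135 + R\right) = 137 - R$)
$\frac{24848}{o{\left(n{\left(15 \right)},103 \right)}} - \frac{22782}{24679} = \frac{24848}{137 - \left(6 + 15\right)} - \frac{22782}{24679} = \frac{24848}{137 - 21} - \frac{22782}{24679} = \frac{24848}{116} - \frac{22782}{24679} = 24848 \cdot \frac{1}{116} - \frac{22782}{24679} = \frac{6212}{29} - \frac{22782}{24679} = \frac{5263630}{24679}$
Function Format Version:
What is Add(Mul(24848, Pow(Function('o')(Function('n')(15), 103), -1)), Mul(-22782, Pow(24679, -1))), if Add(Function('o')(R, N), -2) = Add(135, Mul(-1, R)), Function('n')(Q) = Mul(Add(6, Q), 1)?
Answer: Rational(5263630, 24679) ≈ 213.28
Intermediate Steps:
Function('n')(Q) = Add(6, Q)
Function('o')(R, N) = Add(137, Mul(-1, R)) (Function('o')(R, N) = Add(2, Add(135, Mul(-1, R))) = Add(137, Mul(-1, R)))
Add(Mul(24848, Pow(Function('o')(Function('n')(15), 103), -1)), Mul(-22782, Pow(24679, -1))) = Add(Mul(24848, Pow(Add(137, Mul(-1, Add(6, 15))), -1)), Mul(-22782, Pow(24679, -1))) = Add(Mul(24848, Pow(Add(137, Mul(-1, 21)), -1)), Mul(-22782, Rational(1, 24679))) = Add(Mul(24848, Pow(Add(137, -21), -1)), Rational(-22782, 24679)) = Add(Mul(24848, Pow(116, -1)), Rational(-22782, 24679)) = Add(Mul(24848, Rational(1, 116)), Rational(-22782, 24679)) = Add(Rational(6212, 29), Rational(-22782, 24679)) = Rational(5263630, 24679)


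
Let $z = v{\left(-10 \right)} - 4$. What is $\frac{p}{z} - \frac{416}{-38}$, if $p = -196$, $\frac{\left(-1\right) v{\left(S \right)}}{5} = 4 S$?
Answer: $\frac{189}{19} \approx 9.9474$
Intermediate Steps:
$v{\left(S \right)} = - 20 S$ ($v{\left(S \right)} = - 5 \cdot 4 S = - 20 S$)
$z = 196$ ($z = \left(-20\right) \left(-10\right) - 4 = 200 - 4 = 196$)
$\frac{p}{z} - \frac{416}{-38} = - \frac{196}{196} - \frac{416}{-38} = \left(-196\right) \frac{1}{196} - - \frac{208}{19} = -1 + \frac{208}{19} = \frac{189}{19}$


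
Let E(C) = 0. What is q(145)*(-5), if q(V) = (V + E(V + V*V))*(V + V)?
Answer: -210250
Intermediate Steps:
q(V) = 2*V² (q(V) = (V + 0)*(V + V) = V*(2*V) = 2*V²)
q(145)*(-5) = (2*145²)*(-5) = (2*21025)*(-5) = 42050*(-5) = -210250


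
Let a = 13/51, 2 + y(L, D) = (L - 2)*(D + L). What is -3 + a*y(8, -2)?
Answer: 17/3 ≈ 5.6667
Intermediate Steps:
y(L, D) = -2 + (-2 + L)*(D + L) (y(L, D) = -2 + (L - 2)*(D + L) = -2 + (-2 + L)*(D + L))
a = 13/51 (a = 13*(1/51) = 13/51 ≈ 0.25490)
-3 + a*y(8, -2) = -3 + 13*(-2 + 8² - 2*(-2) - 2*8 - 2*8)/51 = -3 + 13*(-2 + 64 + 4 - 16 - 16)/51 = -3 + (13/51)*34 = -3 + 26/3 = 17/3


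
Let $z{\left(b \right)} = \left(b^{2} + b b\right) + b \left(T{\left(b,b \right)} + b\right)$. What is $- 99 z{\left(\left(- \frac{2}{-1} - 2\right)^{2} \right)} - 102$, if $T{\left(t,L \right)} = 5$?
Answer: $-102$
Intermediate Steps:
$z{\left(b \right)} = 2 b^{2} + b \left(5 + b\right)$ ($z{\left(b \right)} = \left(b^{2} + b b\right) + b \left(5 + b\right) = \left(b^{2} + b^{2}\right) + b \left(5 + b\right) = 2 b^{2} + b \left(5 + b\right)$)
$- 99 z{\left(\left(- \frac{2}{-1} - 2\right)^{2} \right)} - 102 = - 99 \left(- \frac{2}{-1} - 2\right)^{2} \left(5 + 3 \left(- \frac{2}{-1} - 2\right)^{2}\right) - 102 = - 99 \left(\left(-2\right) \left(-1\right) - 2\right)^{2} \left(5 + 3 \left(\left(-2\right) \left(-1\right) - 2\right)^{2}\right) - 102 = - 99 \left(2 - 2\right)^{2} \left(5 + 3 \left(2 - 2\right)^{2}\right) - 102 = - 99 \cdot 0^{2} \left(5 + 3 \cdot 0^{2}\right) - 102 = - 99 \cdot 0 \left(5 + 3 \cdot 0\right) - 102 = - 99 \cdot 0 \left(5 + 0\right) - 102 = - 99 \cdot 0 \cdot 5 - 102 = \left(-99\right) 0 - 102 = 0 - 102 = -102$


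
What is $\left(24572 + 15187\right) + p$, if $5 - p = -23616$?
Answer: $63380$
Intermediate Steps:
$p = 23621$ ($p = 5 - -23616 = 5 + 23616 = 23621$)
$\left(24572 + 15187\right) + p = \left(24572 + 15187\right) + 23621 = 39759 + 23621 = 63380$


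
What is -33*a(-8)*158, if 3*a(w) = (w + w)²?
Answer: -444928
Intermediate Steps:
a(w) = 4*w²/3 (a(w) = (w + w)²/3 = (2*w)²/3 = (4*w²)/3 = 4*w²/3)
-33*a(-8)*158 = -44*(-8)²*158 = -44*64*158 = -33*256/3*158 = -2816*158 = -444928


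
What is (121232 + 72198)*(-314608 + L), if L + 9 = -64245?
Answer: -73283276660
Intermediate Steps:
L = -64254 (L = -9 - 64245 = -64254)
(121232 + 72198)*(-314608 + L) = (121232 + 72198)*(-314608 - 64254) = 193430*(-378862) = -73283276660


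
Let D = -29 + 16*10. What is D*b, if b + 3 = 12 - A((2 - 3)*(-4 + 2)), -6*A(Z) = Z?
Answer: 3668/3 ≈ 1222.7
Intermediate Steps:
A(Z) = -Z/6
D = 131 (D = -29 + 160 = 131)
b = 28/3 (b = -3 + (12 - (-1)*(2 - 3)*(-4 + 2)/6) = -3 + (12 - (-1)*(-1*(-2))/6) = -3 + (12 - (-1)*2/6) = -3 + (12 - 1*(-1/3)) = -3 + (12 + 1/3) = -3 + 37/3 = 28/3 ≈ 9.3333)
D*b = 131*(28/3) = 3668/3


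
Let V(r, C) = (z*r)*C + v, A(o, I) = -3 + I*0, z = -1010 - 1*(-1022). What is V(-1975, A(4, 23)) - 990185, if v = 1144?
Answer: -917941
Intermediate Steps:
z = 12 (z = -1010 + 1022 = 12)
A(o, I) = -3 (A(o, I) = -3 + 0 = -3)
V(r, C) = 1144 + 12*C*r (V(r, C) = (12*r)*C + 1144 = 12*C*r + 1144 = 1144 + 12*C*r)
V(-1975, A(4, 23)) - 990185 = (1144 + 12*(-3)*(-1975)) - 990185 = (1144 + 71100) - 990185 = 72244 - 990185 = -917941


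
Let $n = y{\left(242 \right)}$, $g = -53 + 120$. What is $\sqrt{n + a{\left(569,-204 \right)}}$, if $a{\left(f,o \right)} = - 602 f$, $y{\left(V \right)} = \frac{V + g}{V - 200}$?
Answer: $\frac{i \sqrt{67136006}}{14} \approx 585.26 i$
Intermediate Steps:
$g = 67$
$y{\left(V \right)} = \frac{67 + V}{-200 + V}$ ($y{\left(V \right)} = \frac{V + 67}{V - 200} = \frac{67 + V}{-200 + V}$)
$n = \frac{103}{14}$ ($n = \frac{67 + 242}{-200 + 242} = \frac{1}{42} \cdot 309 = \frac{103}{14} \approx 7.3571$)
$\sqrt{n + a{\left(569,-204 \right)}} = \sqrt{\frac{103}{14} - 342538} = \sqrt{- \frac{4795429}{14}} = \frac{i \sqrt{67136006}}{14}$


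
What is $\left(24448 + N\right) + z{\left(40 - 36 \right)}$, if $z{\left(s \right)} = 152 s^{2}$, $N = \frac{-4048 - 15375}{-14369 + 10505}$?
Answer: $\frac{103883743}{3864} \approx 26885.0$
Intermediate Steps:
$N = \frac{19423}{3864}$ ($N = - \frac{19423}{-3864} = \left(-19423\right) \left(- \frac{1}{3864}\right) = \frac{19423}{3864} \approx 5.0267$)
$\left(24448 + N\right) + z{\left(40 - 36 \right)} = \left(24448 + \frac{19423}{3864}\right) + 152 \left(40 - 36\right)^{2} = \frac{94486495}{3864} + 152 \cdot 4^{2} = \frac{94486495}{3864} + 152 \cdot 16 = \frac{94486495}{3864} + 2432 = \frac{103883743}{3864}$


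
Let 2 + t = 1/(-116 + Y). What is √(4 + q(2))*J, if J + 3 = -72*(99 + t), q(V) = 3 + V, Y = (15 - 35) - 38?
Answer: -607833/29 ≈ -20960.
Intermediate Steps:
Y = -58 (Y = -20 - 38 = -58)
t = -349/174 (t = -2 + 1/(-116 - 58) = -2 + 1/(-174) = -2 - 1/174 = -349/174 ≈ -2.0057)
J = -202611/29 (J = -3 - 72*(99 - 349/174) = -3 - 72*16877/174 = -3 - 202524/29 = -202611/29 ≈ -6986.6)
√(4 + q(2))*J = √(4 + (3 + 2))*(-202611/29) = √(4 + 5)*(-202611/29) = √9*(-202611/29) = 3*(-202611/29) = -607833/29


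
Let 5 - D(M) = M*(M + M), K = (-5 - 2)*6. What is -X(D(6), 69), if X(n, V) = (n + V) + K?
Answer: 40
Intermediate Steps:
K = -42 (K = -7*6 = -42)
D(M) = 5 - 2*M² (D(M) = 5 - M*(M + M) = 5 - M*2*M = 5 - 2*M²)
X(n, V) = -42 + V + n (X(n, V) = (n + V) - 42 = (V + n) - 42 = -42 + V + n)
-X(D(6), 69) = -(-42 + 69 + (5 - 2*6²)) = -(-42 + 69 + (5 - 2*36)) = -(-42 + 69 + (5 - 72)) = -(-42 + 69 - 67) = -1*(-40) = 40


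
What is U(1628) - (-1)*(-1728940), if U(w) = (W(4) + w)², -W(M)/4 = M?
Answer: 869604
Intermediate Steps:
W(M) = -4*M
U(w) = (-16 + w)² (U(w) = (-4*4 + w)² = (-16 + w)²)
U(1628) - (-1)*(-1728940) = (-16 + 1628)² - (-1)*(-1728940) = 1612² - 1*1728940 = 2598544 - 1728940 = 869604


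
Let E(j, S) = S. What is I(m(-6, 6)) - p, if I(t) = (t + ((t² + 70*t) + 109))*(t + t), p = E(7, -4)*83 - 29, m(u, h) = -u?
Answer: 7213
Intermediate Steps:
p = -361 (p = -4*83 - 29 = -332 - 29 = -361)
I(t) = 2*t*(109 + t² + 71*t) (I(t) = (t + (109 + t² + 70*t))*(2*t) = (109 + t² + 71*t)*(2*t) = 2*t*(109 + t² + 71*t))
I(m(-6, 6)) - p = 2*(-1*(-6))*(109 + (-1*(-6))² + 71*(-1*(-6))) - 1*(-361) = 2*6*(109 + 6² + 71*6) + 361 = 2*6*(109 + 36 + 426) + 361 = 2*6*571 + 361 = 6852 + 361 = 7213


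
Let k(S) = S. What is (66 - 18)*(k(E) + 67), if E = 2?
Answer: 3312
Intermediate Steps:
(66 - 18)*(k(E) + 67) = (66 - 18)*(2 + 67) = 48*69 = 3312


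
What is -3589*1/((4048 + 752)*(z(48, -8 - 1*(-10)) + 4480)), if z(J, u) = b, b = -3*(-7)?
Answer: -3589/21604800 ≈ -0.00016612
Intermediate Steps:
b = 21
z(J, u) = 21
-3589*1/((4048 + 752)*(z(48, -8 - 1*(-10)) + 4480)) = -3589*1/((21 + 4480)*(4048 + 752)) = -3589/(4501*4800) = -3589/21604800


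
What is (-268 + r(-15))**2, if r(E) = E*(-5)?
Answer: 37249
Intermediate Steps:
r(E) = -5*E
(-268 + r(-15))**2 = (-268 - 5*(-15))**2 = (-268 + 75)**2 = (-193)**2 = 37249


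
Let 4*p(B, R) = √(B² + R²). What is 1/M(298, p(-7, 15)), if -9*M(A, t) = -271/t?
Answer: 9*√274/1084 ≈ 0.13743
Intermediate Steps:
p(B, R) = √(B² + R²)/4
M(A, t) = 271/(9*t) (M(A, t) = -(-271)/(9*t) = 271/(9*t))
1/M(298, p(-7, 15)) = 1/(271/(9*((√((-7)² + 15²)/4)))) = 1/(271/(9*((√(49 + 225)/4)))) = 1/(271/(9*((√274/4)))) = 1/(271*(2*√274/137)/9) = 1/(542*√274/1233) = 9*√274/1084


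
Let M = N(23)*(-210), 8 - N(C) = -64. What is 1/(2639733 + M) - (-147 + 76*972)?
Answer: -193499593424/2624613 ≈ -73725.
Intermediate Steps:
N(C) = 72 (N(C) = 8 - 1*(-64) = 8 + 64 = 72)
M = -15120 (M = 72*(-210) = -15120)
1/(2639733 + M) - (-147 + 76*972) = 1/(2639733 - 15120) - (-147 + 76*972) = 1/2624613 - (-147 + 73872) = 1/2624613 - 1*73725 = 1/2624613 - 73725 = -193499593424/2624613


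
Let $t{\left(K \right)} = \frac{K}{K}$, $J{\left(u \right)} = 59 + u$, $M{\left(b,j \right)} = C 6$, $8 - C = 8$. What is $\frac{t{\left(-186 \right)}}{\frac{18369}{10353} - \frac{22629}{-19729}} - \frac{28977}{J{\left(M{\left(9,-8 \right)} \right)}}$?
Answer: $- \frac{5759315485081}{11734707414} \approx -490.79$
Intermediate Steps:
$C = 0$ ($C = 8 - 8 = 0$)
$M{\left(b,j \right)} = 0$ ($M{\left(b,j \right)} = 0 \cdot 6 = 0$)
$t{\left(K \right)} = 1$
$\frac{t{\left(-186 \right)}}{\frac{18369}{10353} - \frac{22629}{-19729}} - \frac{28977}{J{\left(M{\left(9,-8 \right)} \right)}} = 1 \frac{1}{\frac{18369}{10353} - \frac{22629}{-19729}} - \frac{28977}{59 + 0} = 1 \frac{1}{18369 \cdot \frac{1}{10353} - - \frac{22629}{19729}} - \frac{28977}{59} = 1 \frac{1}{\frac{6123}{3451} + \frac{22629}{19729}} - \frac{28977}{59} = 1 \frac{1}{\frac{198893346}{68084779}} - \frac{28977}{59} = 1 \cdot \frac{68084779}{198893346} - \frac{28977}{59} = \frac{68084779}{198893346} - \frac{28977}{59} = - \frac{5759315485081}{11734707414}$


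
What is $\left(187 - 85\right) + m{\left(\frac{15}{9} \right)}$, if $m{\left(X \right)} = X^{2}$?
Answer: $\frac{943}{9} \approx 104.78$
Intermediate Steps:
$\left(187 - 85\right) + m{\left(\frac{15}{9} \right)} = \left(187 - 85\right) + \left(\frac{15}{9}\right)^{2} = 102 + \left(15 \cdot \frac{1}{9}\right)^{2} = 102 + \left(\frac{5}{3}\right)^{2} = 102 + \frac{25}{9} = \frac{943}{9}$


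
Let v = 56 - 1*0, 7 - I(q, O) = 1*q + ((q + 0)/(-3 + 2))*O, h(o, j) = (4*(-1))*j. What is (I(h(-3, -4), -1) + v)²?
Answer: 961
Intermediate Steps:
h(o, j) = -4*j
I(q, O) = 7 - q + O*q (I(q, O) = 7 - (1*q + ((q + 0)/(-3 + 2))*O) = 7 - (q + (q/(-1))*O) = 7 - (q + (q*(-1))*O) = 7 - (q + (-q)*O) = 7 - (q - O*q) = 7 + (-q + O*q) = 7 - q + O*q)
v = 56 (v = 56 + 0 = 56)
(I(h(-3, -4), -1) + v)² = ((7 - (-4)*(-4) - (-4)*(-4)) + 56)² = ((7 - 1*16 - 1*16) + 56)² = ((7 - 16 - 16) + 56)² = (-25 + 56)² = 31² = 961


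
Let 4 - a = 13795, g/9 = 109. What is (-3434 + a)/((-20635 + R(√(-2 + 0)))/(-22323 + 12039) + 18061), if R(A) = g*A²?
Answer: -177141900/185761921 ≈ -0.95360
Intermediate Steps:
g = 981 (g = 9*109 = 981)
a = -13791 (a = 4 - 1*13795 = 4 - 13795 = -13791)
R(A) = 981*A²
(-3434 + a)/((-20635 + R(√(-2 + 0)))/(-22323 + 12039) + 18061) = (-3434 - 13791)/((-20635 + 981*(√(-2 + 0))²)/(-22323 + 12039) + 18061) = -17225/((-20635 + 981*(√(-2))²)/(-10284) + 18061) = -17225/((-20635 + 981*(I*√2)²)*(-1/10284) + 18061) = -17225/((-20635 + 981*(-2))*(-1/10284) + 18061) = -17225/((-20635 - 1962)*(-1/10284) + 18061) = -17225/(-22597*(-1/10284) + 18061) = -17225/(22597/10284 + 18061) = -17225/185761921/10284 = -17225*10284/185761921 = -177141900/185761921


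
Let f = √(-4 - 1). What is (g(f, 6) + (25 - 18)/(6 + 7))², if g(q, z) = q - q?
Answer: 49/169 ≈ 0.28994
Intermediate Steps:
f = I*√5 (f = √(-5) = I*√5 ≈ 2.2361*I)
g(q, z) = 0
(g(f, 6) + (25 - 18)/(6 + 7))² = (0 + (25 - 18)/(6 + 7))² = (0 + 7/13)² = (7/13)² = 49/169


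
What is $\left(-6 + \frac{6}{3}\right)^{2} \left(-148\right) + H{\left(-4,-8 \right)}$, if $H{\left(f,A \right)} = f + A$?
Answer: $-2380$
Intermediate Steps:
$H{\left(f,A \right)} = A + f$
$\left(-6 + \frac{6}{3}\right)^{2} \left(-148\right) + H{\left(-4,-8 \right)} = \left(-6 + \frac{6}{3}\right)^{2} \left(-148\right) - 12 = \left(-6 + 6 \cdot \frac{1}{3}\right)^{2} \left(-148\right) - 12 = \left(-6 + 2\right)^{2} \left(-148\right) - 12 = \left(-4\right)^{2} \left(-148\right) - 12 = 16 \left(-148\right) - 12 = -2368 - 12 = -2380$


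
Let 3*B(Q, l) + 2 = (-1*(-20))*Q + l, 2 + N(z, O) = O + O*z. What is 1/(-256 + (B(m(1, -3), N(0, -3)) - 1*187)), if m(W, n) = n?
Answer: -3/1396 ≈ -0.0021490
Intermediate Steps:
N(z, O) = -2 + O + O*z (N(z, O) = -2 + (O + O*z) = -2 + O + O*z)
B(Q, l) = -⅔ + l/3 + 20*Q/3 (B(Q, l) = -⅔ + ((-1*(-20))*Q + l)/3 = -⅔ + (20*Q + l)/3 = -⅔ + (l + 20*Q)/3 = -⅔ + (l/3 + 20*Q/3) = -⅔ + l/3 + 20*Q/3)
1/(-256 + (B(m(1, -3), N(0, -3)) - 1*187)) = 1/(-256 + ((-⅔ + (-2 - 3 - 3*0)/3 + (20/3)*(-3)) - 1*187)) = 1/(-256 + ((-⅔ + (-2 - 3 + 0)/3 - 20) - 187)) = 1/(-256 + ((-⅔ + (⅓)*(-5) - 20) - 187)) = 1/(-256 + ((-⅔ - 5/3 - 20) - 187)) = 1/(-256 + (-67/3 - 187)) = 1/(-256 - 628/3) = 1/(-1396/3) = -3/1396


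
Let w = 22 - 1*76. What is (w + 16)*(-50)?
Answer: 1900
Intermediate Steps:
w = -54 (w = 22 - 76 = -54)
(w + 16)*(-50) = (-54 + 16)*(-50) = -38*(-50) = 1900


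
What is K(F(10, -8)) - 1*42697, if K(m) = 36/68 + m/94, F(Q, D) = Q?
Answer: -34114395/799 ≈ -42696.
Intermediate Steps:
K(m) = 9/17 + m/94 (K(m) = 36*(1/68) + m*(1/94) = 9/17 + m/94)
K(F(10, -8)) - 1*42697 = (9/17 + (1/94)*10) - 1*42697 = (9/17 + 5/47) - 42697 = 508/799 - 42697 = -34114395/799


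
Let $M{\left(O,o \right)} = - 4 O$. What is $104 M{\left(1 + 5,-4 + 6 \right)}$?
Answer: $-2496$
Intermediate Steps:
$104 M{\left(1 + 5,-4 + 6 \right)} = 104 \left(- 4 \left(1 + 5\right)\right) = 104 \left(\left(-4\right) 6\right) = 104 \left(-24\right) = -2496$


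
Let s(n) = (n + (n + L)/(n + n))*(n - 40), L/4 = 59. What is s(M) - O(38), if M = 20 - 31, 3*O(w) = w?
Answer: 70615/66 ≈ 1069.9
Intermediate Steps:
L = 236 (L = 4*59 = 236)
O(w) = w/3
M = -11
s(n) = (-40 + n)*(n + (236 + n)/(2*n)) (s(n) = (n + (n + 236)/(n + n))*(n - 40) = (n + (236 + n)/((2*n)))*(-40 + n) = (n + (236 + n)*(1/(2*n)))*(-40 + n) = (n + (236 + n)/(2*n))*(-40 + n) = (-40 + n)*(n + (236 + n)/(2*n)))
s(M) - O(38) = (98 + (-11)² - 4720/(-11) - 79/2*(-11)) - 38/3 = (98 + 121 - 4720*(-1/11) + 869/2) - 1*38/3 = (98 + 121 + 4720/11 + 869/2) - 38/3 = 23817/22 - 38/3 = 70615/66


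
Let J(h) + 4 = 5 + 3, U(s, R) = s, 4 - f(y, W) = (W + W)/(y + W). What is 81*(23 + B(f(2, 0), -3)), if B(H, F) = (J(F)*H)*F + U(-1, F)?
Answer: -2106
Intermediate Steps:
f(y, W) = 4 - 2*W/(W + y) (f(y, W) = 4 - (W + W)/(y + W) = 4 - 2*W/(W + y))
J(h) = 4 (J(h) = -4 + (5 + 3) = -4 + 8 = 4)
B(H, F) = -1 + 4*F*H (B(H, F) = (4*H)*F - 1 = 4*F*H - 1 = -1 + 4*F*H)
81*(23 + B(f(2, 0), -3)) = 81*(23 + (-1 + 4*(-3)*(2*(0 + 2*2)/(0 + 2)))) = 81*(23 + (-1 + 4*(-3)*(2*(0 + 4)/2))) = 81*(23 + (-1 + 4*(-3)*(2*(1/2)*4))) = 81*(23 + (-1 + 4*(-3)*4)) = 81*(23 + (-1 - 48)) = 81*(23 - 49) = 81*(-26) = -2106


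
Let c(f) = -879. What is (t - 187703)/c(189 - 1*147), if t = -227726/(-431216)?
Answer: 40470154561/189519432 ≈ 213.54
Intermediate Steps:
t = 113863/215608 (t = -227726*(-1/431216) = 113863/215608 ≈ 0.52810)
(t - 187703)/c(189 - 1*147) = (113863/215608 - 187703)/(-879) = -40470154561/215608*(-1/879) = 40470154561/189519432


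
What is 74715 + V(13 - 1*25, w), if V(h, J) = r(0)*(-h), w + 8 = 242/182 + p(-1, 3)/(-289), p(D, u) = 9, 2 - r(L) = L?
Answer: 74739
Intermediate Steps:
r(L) = 2 - L
w = -176242/26299 (w = -8 + (242/182 + 9/(-289)) = -8 + (242*(1/182) + 9*(-1/289)) = -8 + (121/91 - 9/289) = -8 + 34150/26299 = -176242/26299 ≈ -6.7015)
V(h, J) = -2*h (V(h, J) = (2 - 1*0)*(-h) = (2 + 0)*(-h) = 2*(-h) = -2*h)
74715 + V(13 - 1*25, w) = 74715 - 2*(13 - 1*25) = 74715 - 2*(13 - 25) = 74715 - 2*(-12) = 74715 + 24 = 74739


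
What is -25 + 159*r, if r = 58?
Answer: 9197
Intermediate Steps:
-25 + 159*r = -25 + 159*58 = -25 + 9222 = 9197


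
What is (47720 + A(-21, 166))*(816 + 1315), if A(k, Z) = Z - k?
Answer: 102089817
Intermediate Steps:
(47720 + A(-21, 166))*(816 + 1315) = (47720 + (166 - 1*(-21)))*(816 + 1315) = (47720 + (166 + 21))*2131 = (47720 + 187)*2131 = 47907*2131 = 102089817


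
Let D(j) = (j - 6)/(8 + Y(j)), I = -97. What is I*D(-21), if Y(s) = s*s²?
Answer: -2619/9253 ≈ -0.28304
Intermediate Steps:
Y(s) = s³
D(j) = (-6 + j)/(8 + j³) (D(j) = (j - 6)/(8 + j³) = (-6 + j)/(8 + j³))
I*D(-21) = -97*(-6 - 21)/(8 + (-21)³) = -97*(-27)/(8 - 9261) = -97*(-27)/(-9253) = -(-97)*(-27)/9253 = -97*27/9253 = -2619/9253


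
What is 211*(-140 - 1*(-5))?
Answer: -28485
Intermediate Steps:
211*(-140 - 1*(-5)) = 211*(-140 + 5) = 211*(-135) = -28485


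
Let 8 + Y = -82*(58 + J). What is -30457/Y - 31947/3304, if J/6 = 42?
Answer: -177929597/21003528 ≈ -8.4714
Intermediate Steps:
J = 252 (J = 6*42 = 252)
Y = -25428 (Y = -8 - 82*(58 + 252) = -8 - 82*310 = -8 - 25420 = -25428)
-30457/Y - 31947/3304 = -30457/(-25428) - 31947/3304 = -30457*(-1/25428) - 31947*1/3304 = 30457/25428 - 31947/3304 = -177929597/21003528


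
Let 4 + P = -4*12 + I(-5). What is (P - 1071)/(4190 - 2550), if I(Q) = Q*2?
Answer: -1133/1640 ≈ -0.69085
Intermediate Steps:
I(Q) = 2*Q
P = -62 (P = -4 + (-4*12 + 2*(-5)) = -4 + (-48 - 10) = -4 - 58 = -62)
(P - 1071)/(4190 - 2550) = (-62 - 1071)/(4190 - 2550) = -1133/1640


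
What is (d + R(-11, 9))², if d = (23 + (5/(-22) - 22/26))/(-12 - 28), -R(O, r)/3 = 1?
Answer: 1647629281/130873600 ≈ 12.589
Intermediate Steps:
R(O, r) = -3 (R(O, r) = -3*1 = -3)
d = -6271/11440 (d = (23 + (5*(-1/22) - 22*1/26))/(-40) = (23 + (-5/22 - 11/13))*(-1/40) = (23 - 307/286)*(-1/40) = (6271/286)*(-1/40) = -6271/11440 ≈ -0.54816)
(d + R(-11, 9))² = (-6271/11440 - 3)² = (-40591/11440)² = 1647629281/130873600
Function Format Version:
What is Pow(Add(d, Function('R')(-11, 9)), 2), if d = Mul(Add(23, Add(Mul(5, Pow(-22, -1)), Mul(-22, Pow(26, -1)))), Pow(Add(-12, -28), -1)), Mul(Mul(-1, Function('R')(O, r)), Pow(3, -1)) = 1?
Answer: Rational(1647629281, 130873600) ≈ 12.589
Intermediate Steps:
Function('R')(O, r) = -3 (Function('R')(O, r) = Mul(-3, 1) = -3)
d = Rational(-6271, 11440) (d = Mul(Add(23, Add(Mul(5, Rational(-1, 22)), Mul(-22, Rational(1, 26)))), Pow(-40, -1)) = Mul(Add(23, Add(Rational(-5, 22), Rational(-11, 13))), Rational(-1, 40)) = Mul(Add(23, Rational(-307, 286)), Rational(-1, 40)) = Mul(Rational(6271, 286), Rational(-1, 40)) = Rational(-6271, 11440) ≈ -0.54816)
Pow(Add(d, Function('R')(-11, 9)), 2) = Pow(Add(Rational(-6271, 11440), -3), 2) = Pow(Rational(-40591, 11440), 2) = Rational(1647629281, 130873600)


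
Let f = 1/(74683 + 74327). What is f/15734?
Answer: 1/2344523340 ≈ 4.2653e-10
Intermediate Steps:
f = 1/149010 ≈ 6.7110e-6
f/15734 = (1/149010)/15734 = (1/149010)*(1/15734) = 1/2344523340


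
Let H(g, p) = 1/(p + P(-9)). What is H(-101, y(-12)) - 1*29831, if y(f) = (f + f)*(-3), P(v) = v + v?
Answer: -1610873/54 ≈ -29831.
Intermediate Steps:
P(v) = 2*v
y(f) = -6*f (y(f) = (2*f)*(-3) = -6*f)
H(g, p) = 1/(-18 + p) (H(g, p) = 1/(p + 2*(-9)) = 1/(p - 18) = 1/(-18 + p))
H(-101, y(-12)) - 1*29831 = 1/(-18 - 6*(-12)) - 1*29831 = 1/(-18 + 72) - 29831 = 1/54 - 29831 = -1610873/54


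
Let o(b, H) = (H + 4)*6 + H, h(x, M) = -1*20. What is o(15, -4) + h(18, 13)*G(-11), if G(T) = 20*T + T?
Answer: 4616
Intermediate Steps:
G(T) = 21*T
h(x, M) = -20
o(b, H) = 24 + 7*H (o(b, H) = (4 + H)*6 + H = (24 + 6*H) + H = 24 + 7*H)
o(15, -4) + h(18, 13)*G(-11) = (24 + 7*(-4)) - 420*(-11) = (24 - 28) - 20*(-231) = -4 + 4620 = 4616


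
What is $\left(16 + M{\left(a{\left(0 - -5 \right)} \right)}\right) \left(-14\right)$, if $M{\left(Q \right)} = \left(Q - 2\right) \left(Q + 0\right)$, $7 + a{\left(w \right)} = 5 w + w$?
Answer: $-6986$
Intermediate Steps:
$a{\left(w \right)} = -7 + 6 w$ ($a{\left(w \right)} = -7 + \left(5 w + w\right) = -7 + 6 w$)
$M{\left(Q \right)} = Q \left(-2 + Q\right)$ ($M{\left(Q \right)} = \left(-2 + Q\right) Q = Q \left(-2 + Q\right)$)
$\left(16 + M{\left(a{\left(0 - -5 \right)} \right)}\right) \left(-14\right) = \left(16 + \left(-7 + 6 \left(0 - -5\right)\right) \left(-2 - \left(7 - 6 \left(0 - -5\right)\right)\right)\right) \left(-14\right) = \left(16 + \left(-7 + 6 \left(0 + \left(8 - 3\right)\right)\right) \left(-2 - \left(7 - 6 \left(0 + \left(8 - 3\right)\right)\right)\right)\right) \left(-14\right) = \left(16 + \left(-7 + 6 \left(0 + 5\right)\right) \left(-2 - \left(7 - 6 \left(0 + 5\right)\right)\right)\right) \left(-14\right) = \left(16 + \left(-7 + 6 \cdot 5\right) \left(-2 + \left(-7 + 6 \cdot 5\right)\right)\right) \left(-14\right) = \left(16 + \left(-7 + 30\right) \left(-2 + \left(-7 + 30\right)\right)\right) \left(-14\right) = \left(16 + 23 \left(-2 + 23\right)\right) \left(-14\right) = \left(16 + 23 \cdot 21\right) \left(-14\right) = \left(16 + 483\right) \left(-14\right) = 499 \left(-14\right) = -6986$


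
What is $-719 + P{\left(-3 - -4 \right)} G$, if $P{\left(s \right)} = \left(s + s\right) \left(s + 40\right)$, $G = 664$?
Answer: $53729$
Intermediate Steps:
$P{\left(s \right)} = 2 s \left(40 + s\right)$
$-719 + P{\left(-3 - -4 \right)} G = -719 + 2 \left(-3 - -4\right) \left(40 - -1\right) 664 = -719 + 2 \left(-3 + 4\right) \left(40 + \left(-3 + 4\right)\right) 664 = -719 + 2 \cdot 1 \left(40 + 1\right) 664 = -719 + 2 \cdot 1 \cdot 41 \cdot 664 = -719 + 82 \cdot 664 = -719 + 54448 = 53729$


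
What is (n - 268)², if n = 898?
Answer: 396900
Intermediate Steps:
(n - 268)² = (898 - 268)² = 630² = 396900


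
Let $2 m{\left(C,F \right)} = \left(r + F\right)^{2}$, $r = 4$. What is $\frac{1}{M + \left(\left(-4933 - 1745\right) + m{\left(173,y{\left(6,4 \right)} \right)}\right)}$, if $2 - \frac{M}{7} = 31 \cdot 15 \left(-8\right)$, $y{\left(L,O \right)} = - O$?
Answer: $\frac{1}{19376} \approx 5.161 \cdot 10^{-5}$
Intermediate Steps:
$m{\left(C,F \right)} = \frac{\left(4 + F\right)^{2}}{2}$
$M = 26054$ ($M = 14 - 7 \cdot 31 \cdot 15 \left(-8\right) = 14 - 7 \cdot 465 \left(-8\right) = 14 - -26040 = 14 + 26040 = 26054$)
$\frac{1}{M + \left(\left(-4933 - 1745\right) + m{\left(173,y{\left(6,4 \right)} \right)}\right)} = \frac{1}{26054 + \left(\left(-4933 - 1745\right) + \frac{\left(4 - 4\right)^{2}}{2}\right)} = \frac{1}{26054 - \left(6678 - \frac{\left(4 - 4\right)^{2}}{2}\right)} = \frac{1}{26054 - \left(6678 - \frac{0^{2}}{2}\right)} = \frac{1}{26054 + \left(-6678 + \frac{1}{2} \cdot 0\right)} = \frac{1}{26054 + \left(-6678 + 0\right)} = \frac{1}{26054 - 6678} = \frac{1}{19376}$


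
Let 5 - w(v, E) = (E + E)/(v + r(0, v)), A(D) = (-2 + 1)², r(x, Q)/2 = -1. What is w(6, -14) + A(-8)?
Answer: 13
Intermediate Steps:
r(x, Q) = -2 (r(x, Q) = 2*(-1) = -2)
A(D) = 1 (A(D) = (-1)² = 1)
w(v, E) = 5 - 2*E/(-2 + v) (w(v, E) = 5 - (E + E)/(v - 2) = 5 - 2*E/(-2 + v))
w(6, -14) + A(-8) = (-10 - 2*(-14) + 5*6)/(-2 + 6) + 1 = (-10 + 28 + 30)/4 + 1 = (¼)*48 + 1 = 12 + 1 = 13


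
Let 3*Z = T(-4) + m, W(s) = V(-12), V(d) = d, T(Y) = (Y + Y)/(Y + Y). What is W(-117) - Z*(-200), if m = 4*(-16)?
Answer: -4212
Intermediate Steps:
T(Y) = 1 (T(Y) = (2*Y)/((2*Y)) = (2*Y)*(1/(2*Y)) = 1)
m = -64
W(s) = -12
Z = -21 (Z = (1 - 64)/3 = (⅓)*(-63) = -21)
W(-117) - Z*(-200) = -12 - (-21)*(-200) = -12 - 1*4200 = -12 - 4200 = -4212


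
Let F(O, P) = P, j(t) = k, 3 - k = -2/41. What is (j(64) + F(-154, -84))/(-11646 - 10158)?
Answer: 3319/893964 ≈ 0.0037127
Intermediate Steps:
k = 125/41 (k = 3 - (-2)/41 = 3 - 1*(-2/41) = 3 + 2/41 = 125/41 ≈ 3.0488)
j(t) = 125/41
(j(64) + F(-154, -84))/(-11646 - 10158) = (125/41 - 84)/(-11646 - 10158) = -3319/41/(-21804) = -3319/41*(-1/21804) = 3319/893964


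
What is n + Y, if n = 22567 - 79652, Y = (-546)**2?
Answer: 241031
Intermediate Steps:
Y = 298116
n = -57085
n + Y = -57085 + 298116 = 241031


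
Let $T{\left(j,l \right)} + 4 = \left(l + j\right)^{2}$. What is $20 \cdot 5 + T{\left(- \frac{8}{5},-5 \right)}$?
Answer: $\frac{3489}{25} \approx 139.56$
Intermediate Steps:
$T{\left(j,l \right)} = -4 + \left(j + l\right)^{2}$ ($T{\left(j,l \right)} = -4 + \left(l + j\right)^{2} = -4 + \left(j + l\right)^{2}$)
$20 \cdot 5 + T{\left(- \frac{8}{5},-5 \right)} = 20 \cdot 5 - \left(4 - \left(- \frac{8}{5} - 5\right)^{2}\right) = 100 - \left(4 - \left(\left(-8\right) \frac{1}{5} - 5\right)^{2}\right) = 100 - \left(4 - \left(- \frac{8}{5} - 5\right)^{2}\right) = 100 - \left(4 - \left(- \frac{33}{5}\right)^{2}\right) = 100 + \left(-4 + \frac{1089}{25}\right) = 100 + \frac{989}{25} = \frac{3489}{25}$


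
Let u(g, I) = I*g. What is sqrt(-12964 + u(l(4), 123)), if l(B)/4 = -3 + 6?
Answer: 4*I*sqrt(718) ≈ 107.18*I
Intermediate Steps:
l(B) = 12 (l(B) = 4*(-3 + 6) = 4*3 = 12)
sqrt(-12964 + u(l(4), 123)) = sqrt(-12964 + 123*12) = sqrt(-12964 + 1476) = sqrt(-11488) = 4*I*sqrt(718)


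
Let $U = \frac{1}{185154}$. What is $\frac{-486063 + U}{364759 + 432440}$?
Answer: $- \frac{89996508701}{147604583646} \approx -0.60971$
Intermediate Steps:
$U = \frac{1}{185154} \approx 5.4009 \cdot 10^{-6}$
$\frac{-486063 + U}{364759 + 432440} = \frac{-486063 + \frac{1}{185154}}{364759 + 432440} = - \frac{89996508701}{185154 \cdot 797199} = \left(- \frac{89996508701}{185154}\right) \frac{1}{797199} = - \frac{89996508701}{147604583646}$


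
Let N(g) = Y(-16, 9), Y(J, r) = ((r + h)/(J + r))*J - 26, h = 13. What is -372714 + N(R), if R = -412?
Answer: -2608828/7 ≈ -3.7269e+5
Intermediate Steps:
Y(J, r) = -26 + J*(13 + r)/(J + r) (Y(J, r) = ((r + 13)/(J + r))*J - 26 = ((13 + r)/(J + r))*J - 26 = J*(13 + r)/(J + r) - 26 = -26 + J*(13 + r)/(J + r))
N(g) = 170/7 (N(g) = (-26*9 - 13*(-16) - 16*9)/(-16 + 9) = (-234 + 208 - 144)/(-7) = -1/7*(-170) = 170/7)
-372714 + N(R) = -372714 + 170/7 = -2608828/7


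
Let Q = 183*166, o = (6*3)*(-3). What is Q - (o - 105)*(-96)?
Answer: 15114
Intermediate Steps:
o = -54 (o = 18*(-3) = -54)
Q = 30378
Q - (o - 105)*(-96) = 30378 - (-54 - 105)*(-96) = 30378 - (-159)*(-96) = 30378 - 1*15264 = 30378 - 15264 = 15114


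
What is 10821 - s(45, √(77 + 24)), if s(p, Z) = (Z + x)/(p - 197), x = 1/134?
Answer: 220402129/20368 + √101/152 ≈ 10821.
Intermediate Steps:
x = 1/134 ≈ 0.0074627
s(p, Z) = (1/134 + Z)/(-197 + p) (s(p, Z) = (Z + 1/134)/(p - 197) = (1/134 + Z)/(-197 + p))
10821 - s(45, √(77 + 24)) = 10821 - (1/134 + √(77 + 24))/(-197 + 45) = 10821 - (1/134 + √101)/(-152) = 10821 - (-1)*(1/134 + √101)/152 = 10821 - (-1/20368 - √101/152) = 10821 + (1/20368 + √101/152) = 220402129/20368 + √101/152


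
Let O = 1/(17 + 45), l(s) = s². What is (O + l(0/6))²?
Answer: 1/3844 ≈ 0.00026015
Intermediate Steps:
O = 1/62 ≈ 0.016129
(O + l(0/6))² = (1/62 + (0/6)²)² = (1/62 + (0*(⅙))²)² = (1/62 + 0²)² = (1/62 + 0)² = (1/62)² = 1/3844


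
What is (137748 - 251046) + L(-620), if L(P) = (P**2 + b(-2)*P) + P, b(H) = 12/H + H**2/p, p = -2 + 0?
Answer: 275442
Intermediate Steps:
p = -2
b(H) = 12/H - H**2/2 (b(H) = 12/H + H**2/(-2) = 12/H + H**2*(-1/2) = 12/H - H**2/2)
L(P) = P**2 - 7*P (L(P) = (P**2 + ((1/2)*(24 - 1*(-2)**3)/(-2))*P) + P = (P**2 + ((1/2)*(-1/2)*(24 - 1*(-8)))*P) + P = (P**2 + ((1/2)*(-1/2)*(24 + 8))*P) + P = (P**2 + ((1/2)*(-1/2)*32)*P) + P = (P**2 - 8*P) + P = P**2 - 7*P)
(137748 - 251046) + L(-620) = (137748 - 251046) - 620*(-7 - 620) = -113298 - 620*(-627) = -113298 + 388740 = 275442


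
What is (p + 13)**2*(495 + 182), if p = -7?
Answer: 24372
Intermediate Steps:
(p + 13)**2*(495 + 182) = (-7 + 13)**2*(495 + 182) = 6**2*677 = 36*677 = 24372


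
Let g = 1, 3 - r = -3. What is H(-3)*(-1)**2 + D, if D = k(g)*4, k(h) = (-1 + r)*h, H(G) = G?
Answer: 17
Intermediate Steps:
r = 6 (r = 3 - 1*(-3) = 3 + 3 = 6)
k(h) = 5*h (k(h) = (-1 + 6)*h = 5*h)
D = 20 (D = (5*1)*4 = 5*4 = 20)
H(-3)*(-1)**2 + D = -3*(-1)**2 + 20 = -3*1 + 20 = -3 + 20 = 17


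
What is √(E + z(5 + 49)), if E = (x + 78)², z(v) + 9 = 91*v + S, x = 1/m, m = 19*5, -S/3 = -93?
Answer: √101708521/95 ≈ 106.16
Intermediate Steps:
S = 279 (S = -3*(-93) = 279)
m = 95
x = 1/95 ≈ 0.010526
z(v) = 270 + 91*v (z(v) = -9 + (91*v + 279) = -9 + (279 + 91*v) = 270 + 91*v)
E = 54922921/9025 (E = (1/95 + 78)² = (7411/95)² = 54922921/9025 ≈ 6085.6)
√(E + z(5 + 49)) = √(54922921/9025 + (270 + 91*(5 + 49))) = √(54922921/9025 + (270 + 91*54)) = √(54922921/9025 + (270 + 4914)) = √(54922921/9025 + 5184) = √(101708521/9025) = √101708521/95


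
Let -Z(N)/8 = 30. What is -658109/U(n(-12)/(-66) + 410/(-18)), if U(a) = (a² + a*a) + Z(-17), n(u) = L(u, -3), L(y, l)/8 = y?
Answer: -6450126309/6560402 ≈ -983.19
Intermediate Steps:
L(y, l) = 8*y
n(u) = 8*u
Z(N) = -240 (Z(N) = -8*30 = -240)
U(a) = -240 + 2*a² (U(a) = (a² + a*a) - 240 = (a² + a²) - 240 = 2*a² - 240 = -240 + 2*a²)
-658109/U(n(-12)/(-66) + 410/(-18)) = -658109/(-240 + 2*((8*(-12))/(-66) + 410/(-18))²) = -658109/(-240 + 2*(-96*(-1/66) + 410*(-1/18))²) = -658109/(-240 + 2*(16/11 - 205/9)²) = -658109/(-240 + 2*(-2111/99)²) = -658109/(-240 + 2*(4456321/9801)) = -658109/(-240 + 8912642/9801) = -658109/6560402/9801 = -658109*9801/6560402 = -6450126309/6560402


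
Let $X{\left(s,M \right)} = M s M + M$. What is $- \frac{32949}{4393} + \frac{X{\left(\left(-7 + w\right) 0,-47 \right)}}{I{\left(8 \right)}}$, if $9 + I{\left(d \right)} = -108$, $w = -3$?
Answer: $- \frac{3648562}{513981} \approx -7.0986$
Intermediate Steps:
$I{\left(d \right)} = -117$ ($I{\left(d \right)} = -9 - 108 = -117$)
$X{\left(s,M \right)} = M + s M^{2}$ ($X{\left(s,M \right)} = s M^{2} + M = M + s M^{2}$)
$- \frac{32949}{4393} + \frac{X{\left(\left(-7 + w\right) 0,-47 \right)}}{I{\left(8 \right)}} = - \frac{32949}{4393} + \frac{\left(-47\right) \left(1 - 47 \left(-7 - 3\right) 0\right)}{-117} = \left(-32949\right) \frac{1}{4393} + - 47 \left(1 - 47 \left(\left(-10\right) 0\right)\right) \left(- \frac{1}{117}\right) = - \frac{32949}{4393} + - 47 \left(1 - 0\right) \left(- \frac{1}{117}\right) = - \frac{32949}{4393} + - 47 \left(1 + 0\right) \left(- \frac{1}{117}\right) = - \frac{32949}{4393} + \left(-47\right) 1 \left(- \frac{1}{117}\right) = - \frac{32949}{4393} - - \frac{47}{117} = - \frac{32949}{4393} + \frac{47}{117} = - \frac{3648562}{513981}$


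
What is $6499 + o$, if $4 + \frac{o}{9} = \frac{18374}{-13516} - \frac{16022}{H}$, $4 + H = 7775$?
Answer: $\frac{337796589857}{52516418} \approx 6432.2$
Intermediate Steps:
$H = 7771$ ($H = -4 + 7775 = 7771$)
$o = - \frac{3507610725}{52516418}$ ($o = -36 + 9 \left(\frac{18374}{-13516} - \frac{16022}{7771}\right) = -36 + 9 \left(18374 \left(- \frac{1}{13516}\right) - \frac{16022}{7771}\right) = -36 + 9 \left(- \frac{9187}{6758} - \frac{16022}{7771}\right) = -36 + 9 \left(- \frac{179668853}{52516418}\right) = -36 - \frac{1617019677}{52516418} = - \frac{3507610725}{52516418} \approx -66.791$)
$6499 + o = 6499 - \frac{3507610725}{52516418} = \frac{337796589857}{52516418}$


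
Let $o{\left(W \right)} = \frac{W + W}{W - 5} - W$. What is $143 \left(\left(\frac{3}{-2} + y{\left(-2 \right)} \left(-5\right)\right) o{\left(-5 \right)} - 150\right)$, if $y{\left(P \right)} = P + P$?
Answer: $-5577$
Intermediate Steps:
$y{\left(P \right)} = 2 P$
$o{\left(W \right)} = - W + \frac{2 W}{-5 + W}$ ($o{\left(W \right)} = \frac{2 W}{-5 + W} - W = - W + \frac{2 W}{-5 + W}$)
$143 \left(\left(\frac{3}{-2} + y{\left(-2 \right)} \left(-5\right)\right) o{\left(-5 \right)} - 150\right) = 143 \left(\left(\frac{3}{-2} + 2 \left(-2\right) \left(-5\right)\right) \left(- \frac{5 \left(7 - -5\right)}{-5 - 5}\right) - 150\right) = 143 \left(\left(3 \left(- \frac{1}{2}\right) - -20\right) \left(- \frac{5 \left(7 + 5\right)}{-10}\right) - 150\right) = 143 \left(\left(- \frac{3}{2} + 20\right) \left(\left(-5\right) \left(- \frac{1}{10}\right) 12\right) - 150\right) = 143 \left(\frac{37}{2} \cdot 6 - 150\right) = 143 \left(111 - 150\right) = 143 \left(-39\right) = -5577$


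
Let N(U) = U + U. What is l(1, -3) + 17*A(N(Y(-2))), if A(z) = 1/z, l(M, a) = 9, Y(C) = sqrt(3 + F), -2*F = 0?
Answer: 9 + 17*sqrt(3)/6 ≈ 13.907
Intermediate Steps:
F = 0 (F = -1/2*0 = 0)
Y(C) = sqrt(3) (Y(C) = sqrt(3 + 0) = sqrt(3))
N(U) = 2*U
l(1, -3) + 17*A(N(Y(-2))) = 9 + 17/((2*sqrt(3))) = 9 + 17*(sqrt(3)/6) = 9 + 17*sqrt(3)/6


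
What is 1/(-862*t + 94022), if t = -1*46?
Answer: 1/133674 ≈ 7.4809e-6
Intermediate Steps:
t = -46
1/(-862*t + 94022) = 1/(-862*(-46) + 94022) = 1/(39652 + 94022) = 1/133674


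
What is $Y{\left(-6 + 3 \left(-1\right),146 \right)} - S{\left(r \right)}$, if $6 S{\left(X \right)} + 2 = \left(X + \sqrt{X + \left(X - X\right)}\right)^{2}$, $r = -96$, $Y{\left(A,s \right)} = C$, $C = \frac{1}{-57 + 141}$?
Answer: $- \frac{127651}{84} + 128 i \sqrt{6} \approx -1519.7 + 313.53 i$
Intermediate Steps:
$C = \frac{1}{84} \approx 0.011905$
$Y{\left(A,s \right)} = \frac{1}{84}$
$S{\left(X \right)} = - \frac{1}{3} + \frac{\left(X + \sqrt{X}\right)^{2}}{6}$ ($S{\left(X \right)} = - \frac{1}{3} + \frac{\left(X + \sqrt{X + \left(X - X\right)}\right)^{2}}{6} = - \frac{1}{3} + \frac{\left(X + \sqrt{X + 0}\right)^{2}}{6} = - \frac{1}{3} + \frac{\left(X + \sqrt{X}\right)^{2}}{6}$)
$Y{\left(-6 + 3 \left(-1\right),146 \right)} - S{\left(r \right)} = \frac{1}{84} - \left(- \frac{1}{3} + \frac{\left(-96 + \sqrt{-96}\right)^{2}}{6}\right) = \frac{1}{84} - \left(- \frac{1}{3} + \frac{\left(-96 + 4 i \sqrt{6}\right)^{2}}{6}\right) = \frac{1}{84} + \left(\frac{1}{3} - \frac{\left(-96 + 4 i \sqrt{6}\right)^{2}}{6}\right) = \frac{29}{84} - \frac{\left(-96 + 4 i \sqrt{6}\right)^{2}}{6}$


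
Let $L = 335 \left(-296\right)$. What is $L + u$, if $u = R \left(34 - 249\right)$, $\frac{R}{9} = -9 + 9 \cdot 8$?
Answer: $-221065$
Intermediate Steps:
$R = 567$ ($R = 9 \left(-9 + 9 \cdot 8\right) = 9 \left(-9 + 72\right) = 9 \cdot 63 = 567$)
$u = -121905$ ($u = 567 \left(34 - 249\right) = 567 \left(-215\right) = -121905$)
$L = -99160$
$L + u = -99160 - 121905 = -221065$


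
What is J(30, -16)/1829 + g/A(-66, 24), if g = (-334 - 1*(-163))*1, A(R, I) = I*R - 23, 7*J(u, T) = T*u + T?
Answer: 44911/663691 ≈ 0.067669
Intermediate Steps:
J(u, T) = T/7 + T*u/7 (J(u, T) = (T*u + T)/7 = (T + T*u)/7 = T/7 + T*u/7)
A(R, I) = -23 + I*R
g = -171 (g = (-334 + 163)*1 = -171*1 = -171)
J(30, -16)/1829 + g/A(-66, 24) = ((⅐)*(-16)*(1 + 30))/1829 - 171/(-23 + 24*(-66)) = ((⅐)*(-16)*31)*(1/1829) - 171/(-23 - 1584) = -496/7*1/1829 - 171/(-1607) = -16/413 - 171*(-1/1607) = -16/413 + 171/1607 = 44911/663691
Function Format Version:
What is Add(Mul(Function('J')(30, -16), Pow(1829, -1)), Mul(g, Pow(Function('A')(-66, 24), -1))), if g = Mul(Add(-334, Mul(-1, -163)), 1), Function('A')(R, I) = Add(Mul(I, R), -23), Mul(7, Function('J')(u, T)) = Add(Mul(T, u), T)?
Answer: Rational(44911, 663691) ≈ 0.067669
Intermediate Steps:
Function('J')(u, T) = Add(Mul(Rational(1, 7), T), Mul(Rational(1, 7), T, u)) (Function('J')(u, T) = Mul(Rational(1, 7), Add(Mul(T, u), T)) = Mul(Rational(1, 7), Add(T, Mul(T, u))) = Add(Mul(Rational(1, 7), T), Mul(Rational(1, 7), T, u)))
Function('A')(R, I) = Add(-23, Mul(I, R))
g = -171 (g = Mul(Add(-334, 163), 1) = Mul(-171, 1) = -171)
Add(Mul(Function('J')(30, -16), Pow(1829, -1)), Mul(g, Pow(Function('A')(-66, 24), -1))) = Add(Mul(Mul(Rational(1, 7), -16, Add(1, 30)), Pow(1829, -1)), Mul(-171, Pow(Add(-23, Mul(24, -66)), -1))) = Add(Mul(Mul(Rational(1, 7), -16, 31), Rational(1, 1829)), Mul(-171, Pow(Add(-23, -1584), -1))) = Add(Mul(Rational(-496, 7), Rational(1, 1829)), Mul(-171, Pow(-1607, -1))) = Add(Rational(-16, 413), Mul(-171, Rational(-1, 1607))) = Add(Rational(-16, 413), Rational(171, 1607)) = Rational(44911, 663691)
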